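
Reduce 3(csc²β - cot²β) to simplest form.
3(csc²β - cot²β) = 3 (using Pythagorean identity)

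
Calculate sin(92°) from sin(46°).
sin(92°) = 2 sin 46° cos 46° = 0.9994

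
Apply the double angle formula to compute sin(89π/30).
sin(89π/30) = 2 sin 89π/60 cos 89π/60 = 0.1045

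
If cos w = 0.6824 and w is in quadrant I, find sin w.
sin w = 0.731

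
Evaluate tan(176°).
tan(176°) = -0.06993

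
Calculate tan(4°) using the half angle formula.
tan(4°) = sin 8° / (1 + cos 8°) = 0.06993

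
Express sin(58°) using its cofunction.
sin(58°) = cos(90° - 58°) = cos(32°)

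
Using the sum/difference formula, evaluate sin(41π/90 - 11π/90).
sin(41π/90 - 11π/90) = sin 41π/90 cos 11π/90 - cos 41π/90 sin 11π/90 = √3/2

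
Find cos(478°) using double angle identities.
cos(478°) = cos²239° - sin²239° = -0.4695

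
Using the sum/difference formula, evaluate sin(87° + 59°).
sin(87° + 59°) = sin 87° cos 59° + cos 87° sin 59° = 0.5592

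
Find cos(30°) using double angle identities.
cos(30°) = 1 - 2sin²15° = √3/2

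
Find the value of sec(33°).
sec(33°) = 1.192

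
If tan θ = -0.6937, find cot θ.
cot θ = 1/tan θ = -1.442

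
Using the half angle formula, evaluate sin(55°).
sin(55°) = √((1 - cos 110°)/2) = 0.8192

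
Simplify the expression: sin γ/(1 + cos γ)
sin γ/(1 + cos γ) = tan(γ/2) (using Half angle)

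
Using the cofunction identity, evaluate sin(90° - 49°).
sin(90° - 49°) = cos(49°) = 0.6561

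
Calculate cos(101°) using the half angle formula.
cos(101°) = -√((1 + cos 202°)/2) = -0.1908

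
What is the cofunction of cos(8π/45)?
cos(8π/45) = sin(π/2 - 8π/45) = sin(29π/90)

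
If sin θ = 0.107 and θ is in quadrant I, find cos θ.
cos θ = 0.9943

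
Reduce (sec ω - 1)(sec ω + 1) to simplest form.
(sec ω - 1)(sec ω + 1) = tan²ω (using Diff. of squares)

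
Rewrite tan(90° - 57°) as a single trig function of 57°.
tan(90° - 57°) = cot(57°)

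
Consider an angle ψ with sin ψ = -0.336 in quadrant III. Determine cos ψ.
cos ψ = ±√(1 - sin²ψ) = -0.9419 (negative in QIII)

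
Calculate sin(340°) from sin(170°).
sin(340°) = 2 sin 170° cos 170° = -0.342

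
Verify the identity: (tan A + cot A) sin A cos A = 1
LHS = (sin A/cos A + cos A/sin A) sin A cos A = ((sin²A + cos²A)/(sin A cos A)) · sin A cos A = sin²A + cos²A = 1 = RHS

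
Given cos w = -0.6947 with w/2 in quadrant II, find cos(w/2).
cos(w/2) = ±√((1 + cos w)/2); negative since w/2 ∈ QII, so cos(w/2) = -0.3907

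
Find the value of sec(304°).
sec(304°) = 1.788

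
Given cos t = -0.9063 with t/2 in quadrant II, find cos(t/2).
cos(t/2) = ±√((1 + cos t)/2); negative since t/2 ∈ QII, so cos(t/2) = -0.2164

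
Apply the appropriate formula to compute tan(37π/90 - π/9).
tan(37π/90 - π/9) = (tan 37π/90 - tan π/9)/(1 + tan 37π/90 tan π/9) = 1.376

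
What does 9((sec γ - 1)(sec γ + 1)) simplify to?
9((sec γ - 1)(sec γ + 1)) = 9(tan²γ) (using Diff. of squares)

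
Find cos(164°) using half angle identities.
cos(164°) = -√((1 + cos 328°)/2) = -0.9613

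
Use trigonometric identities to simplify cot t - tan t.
cot t - tan t = 2 cot(2t) (using Double angle)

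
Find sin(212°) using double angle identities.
sin(212°) = 2 sin 106° cos 106° = -0.5299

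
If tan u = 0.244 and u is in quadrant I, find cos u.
cos u = 0.9715 (using tan²u + 1 = sec²u)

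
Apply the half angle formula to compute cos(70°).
cos(70°) = √((1 + cos 140°)/2) = 0.342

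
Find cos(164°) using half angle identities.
cos(164°) = -√((1 + cos 328°)/2) = -0.9613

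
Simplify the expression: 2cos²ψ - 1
2cos²ψ - 1 = cos(2ψ) (using Double angle)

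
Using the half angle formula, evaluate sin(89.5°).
sin(89.5°) = √((1 - cos 179°)/2) = 1.0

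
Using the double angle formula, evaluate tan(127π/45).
tan(127π/45) = 2 tan 127π/90 / (1 - tan²127π/90) = -0.6249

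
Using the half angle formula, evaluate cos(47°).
cos(47°) = √((1 + cos 94°)/2) = 0.682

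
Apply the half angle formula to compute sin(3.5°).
sin(3.5°) = √((1 - cos 7°)/2) = 0.06105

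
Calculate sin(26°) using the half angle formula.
sin(26°) = √((1 - cos 52°)/2) = 0.4384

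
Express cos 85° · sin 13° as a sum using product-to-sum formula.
cos 85° sin 13° = (1/2)[sin(85°+13°) - sin(85°-13°)]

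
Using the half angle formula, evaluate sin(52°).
sin(52°) = √((1 - cos 104°)/2) = 0.788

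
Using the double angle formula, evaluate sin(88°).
sin(88°) = 2 sin 44° cos 44° = 0.9994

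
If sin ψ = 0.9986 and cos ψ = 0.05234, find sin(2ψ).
sin(2ψ) = 2 sin ψ cos ψ = 0.1045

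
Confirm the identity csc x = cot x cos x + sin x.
RHS = cos²x/sin x + sin x = (cos²x + sin²x)/sin x = 1/sin x = csc x = LHS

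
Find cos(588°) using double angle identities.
cos(588°) = cos²294° - sin²294° = -0.6691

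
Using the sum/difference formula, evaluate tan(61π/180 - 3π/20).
tan(61π/180 - 3π/20) = (tan 61π/180 - tan 3π/20)/(1 + tan 61π/180 tan 3π/20) = 0.6745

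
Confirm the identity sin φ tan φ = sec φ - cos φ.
RHS = 1/cos φ - cos φ = (1 - cos²φ)/cos φ = sin²φ/cos φ = sin φ · (sin φ/cos φ) = sin φ tan φ = LHS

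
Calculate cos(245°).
cos(245°) = -0.4226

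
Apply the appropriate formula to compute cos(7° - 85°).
cos(7° - 85°) = cos 7° cos 85° + sin 7° sin 85° = 0.2079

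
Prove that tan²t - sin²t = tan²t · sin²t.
LHS = sin²t/cos²t - sin²t = sin²t(1/cos²t - 1) = sin²t · (1 - cos²t)/cos²t = sin²t · sin²t/cos²t = sin²t · tan²t = RHS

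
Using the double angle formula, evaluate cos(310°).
cos(310°) = cos²155° - sin²155° = 0.6428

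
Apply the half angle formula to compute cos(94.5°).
cos(94.5°) = -√((1 + cos 189°)/2) = -0.07846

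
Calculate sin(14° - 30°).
sin(14° - 30°) = sin 14° cos 30° - cos 14° sin 30° = -0.2756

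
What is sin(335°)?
sin(335°) = -0.4226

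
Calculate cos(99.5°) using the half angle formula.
cos(99.5°) = -√((1 + cos 199°)/2) = -0.165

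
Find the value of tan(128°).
tan(128°) = -1.28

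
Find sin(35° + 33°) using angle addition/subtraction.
sin(35° + 33°) = sin 35° cos 33° + cos 35° sin 33° = 0.9272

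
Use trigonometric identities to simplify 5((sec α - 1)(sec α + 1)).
5((sec α - 1)(sec α + 1)) = 5(tan²α) (using Diff. of squares)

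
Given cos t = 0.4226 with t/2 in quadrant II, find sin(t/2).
sin(t/2) = ±√((1 - cos t)/2); positive since t/2 ∈ QII, so sin(t/2) = 0.5373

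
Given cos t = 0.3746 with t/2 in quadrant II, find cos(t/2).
cos(t/2) = ±√((1 + cos t)/2); negative since t/2 ∈ QII, so cos(t/2) = -0.829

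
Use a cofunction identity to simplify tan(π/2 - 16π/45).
tan(π/2 - 16π/45) = cot(16π/45)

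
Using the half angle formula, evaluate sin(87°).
sin(87°) = √((1 - cos 174°)/2) = 0.9986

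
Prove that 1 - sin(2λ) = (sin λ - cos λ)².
RHS = sin²λ - 2 sin λ cos λ + cos²λ = (sin²λ + cos²λ) - 2 sin λ cos λ = 1 - sin(2λ) = LHS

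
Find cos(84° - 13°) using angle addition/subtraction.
cos(84° - 13°) = cos 84° cos 13° + sin 84° sin 13° = 0.3256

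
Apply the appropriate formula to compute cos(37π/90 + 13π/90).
cos(37π/90 + 13π/90) = cos 37π/90 cos 13π/90 - sin 37π/90 sin 13π/90 = -0.1736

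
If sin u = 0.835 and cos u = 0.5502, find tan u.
tan u = sin u / cos u = 1.518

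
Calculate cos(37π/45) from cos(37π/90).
cos(37π/45) = cos²37π/90 - sin²37π/90 = -0.848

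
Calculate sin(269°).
sin(269°) = -0.9998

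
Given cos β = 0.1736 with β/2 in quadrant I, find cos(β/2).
cos(β/2) = ±√((1 + cos β)/2); positive since β/2 ∈ QI, so cos(β/2) = 0.766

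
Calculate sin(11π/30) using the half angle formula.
sin(11π/30) = √((1 - cos 11π/15)/2) = 0.9135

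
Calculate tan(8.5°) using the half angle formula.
tan(8.5°) = sin 17° / (1 + cos 17°) = 0.1495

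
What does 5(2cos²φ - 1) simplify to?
5(2cos²φ - 1) = 5(cos(2φ)) (using Double angle)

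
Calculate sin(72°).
sin(72°) = 0.9511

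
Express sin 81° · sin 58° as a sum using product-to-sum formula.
sin 81° sin 58° = (1/2)[cos(81°-58°) - cos(81°+58°)]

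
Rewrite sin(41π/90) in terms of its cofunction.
sin(41π/90) = cos(π/2 - 41π/90) = cos(2π/45)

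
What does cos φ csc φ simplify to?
cos φ csc φ = cot φ (using Reciprocal + quotient)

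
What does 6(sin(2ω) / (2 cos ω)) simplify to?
6(sin(2ω) / (2 cos ω)) = 6(sin ω) (using Double angle)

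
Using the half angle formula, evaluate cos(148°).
cos(148°) = -√((1 + cos 296°)/2) = -0.848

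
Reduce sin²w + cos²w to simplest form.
sin²w + cos²w = 1 (using Pythagorean identity)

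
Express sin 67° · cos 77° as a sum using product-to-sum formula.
sin 67° cos 77° = (1/2)[sin(67°+77°) + sin(67°-77°)]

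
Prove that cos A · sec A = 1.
LHS = cos A · (1/cos A) = 1 = RHS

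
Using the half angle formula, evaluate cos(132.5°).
cos(132.5°) = -√((1 + cos 265°)/2) = -0.6756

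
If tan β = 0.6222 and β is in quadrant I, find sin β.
sin β = 0.5283 (using tan²β + 1 = sec²β)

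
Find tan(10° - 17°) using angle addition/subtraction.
tan(10° - 17°) = (tan 10° - tan 17°)/(1 + tan 10° tan 17°) = -0.1228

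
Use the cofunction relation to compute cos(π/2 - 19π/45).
cos(π/2 - 19π/45) = sin(19π/45) = 0.9703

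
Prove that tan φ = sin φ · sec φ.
RHS = sin φ · (1/cos φ) = sin φ/cos φ = tan φ = LHS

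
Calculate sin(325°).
sin(325°) = -0.5736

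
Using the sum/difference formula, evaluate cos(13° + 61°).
cos(13° + 61°) = cos 13° cos 61° - sin 13° sin 61° = 0.2756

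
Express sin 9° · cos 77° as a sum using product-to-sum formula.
sin 9° cos 77° = (1/2)[sin(9°+77°) + sin(9°-77°)]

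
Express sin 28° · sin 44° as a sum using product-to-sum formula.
sin 28° sin 44° = (1/2)[cos(28°-44°) - cos(28°+44°)]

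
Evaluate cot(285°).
cot(285°) = -(2-√3)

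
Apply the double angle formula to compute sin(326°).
sin(326°) = 2 sin 163° cos 163° = -0.5592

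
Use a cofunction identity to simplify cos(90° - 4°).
cos(90° - 4°) = sin(4°)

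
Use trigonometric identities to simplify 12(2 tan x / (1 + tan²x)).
12(2 tan x / (1 + tan²x)) = 12(sin(2x)) (using Double angle)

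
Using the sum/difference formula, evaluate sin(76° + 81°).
sin(76° + 81°) = sin 76° cos 81° + cos 76° sin 81° = 0.3907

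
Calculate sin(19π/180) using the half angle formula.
sin(19π/180) = √((1 - cos 19π/90)/2) = 0.3256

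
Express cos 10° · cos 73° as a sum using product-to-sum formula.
cos 10° cos 73° = (1/2)[cos(10°-73°) + cos(10°+73°)]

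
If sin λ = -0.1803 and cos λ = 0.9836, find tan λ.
tan λ = sin λ / cos λ = -0.1833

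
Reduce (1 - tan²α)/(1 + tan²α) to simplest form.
(1 - tan²α)/(1 + tan²α) = cos(2α) (using Double angle)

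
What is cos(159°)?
cos(159°) = -0.9336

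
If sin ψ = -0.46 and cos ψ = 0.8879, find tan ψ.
tan ψ = sin ψ / cos ψ = -0.5181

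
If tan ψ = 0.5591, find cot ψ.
cot ψ = 1/tan ψ = 1.789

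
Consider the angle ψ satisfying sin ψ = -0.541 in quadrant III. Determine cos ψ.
cos ψ = ±√(1 - sin²ψ) = -0.841 (negative in QIII)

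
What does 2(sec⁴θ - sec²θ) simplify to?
2(sec⁴θ - sec²θ) = 2(tan⁴θ + tan²θ) (using Pythagorean)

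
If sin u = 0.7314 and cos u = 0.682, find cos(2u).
cos(2u) = cos²u - sin²u = -0.06982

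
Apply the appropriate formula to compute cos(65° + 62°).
cos(65° + 62°) = cos 65° cos 62° - sin 65° sin 62° = -0.6018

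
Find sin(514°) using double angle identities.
sin(514°) = 2 sin 257° cos 257° = 0.4384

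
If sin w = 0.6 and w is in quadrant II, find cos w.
cos w = -0.8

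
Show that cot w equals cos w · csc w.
RHS = cos w · (1/sin w) = cos w/sin w = cot w = LHS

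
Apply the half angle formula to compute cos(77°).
cos(77°) = √((1 + cos 154°)/2) = 0.225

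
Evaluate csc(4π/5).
csc(4π/5) = 1.701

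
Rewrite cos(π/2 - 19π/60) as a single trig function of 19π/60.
cos(π/2 - 19π/60) = sin(19π/60)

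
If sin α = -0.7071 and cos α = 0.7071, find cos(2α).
cos(2α) = cos²α - sin²α = 0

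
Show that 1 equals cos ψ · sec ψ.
RHS = cos ψ · (1/cos ψ) = 1 = LHS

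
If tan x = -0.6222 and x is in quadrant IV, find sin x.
sin x = -0.5283 (using tan²x + 1 = sec²x)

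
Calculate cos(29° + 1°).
cos(29° + 1°) = cos 29° cos 1° - sin 29° sin 1° = √3/2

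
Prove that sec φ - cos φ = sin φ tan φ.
LHS = 1/cos φ - cos φ = (1 - cos²φ)/cos φ = sin²φ/cos φ = sin φ · (sin φ/cos φ) = sin φ tan φ = RHS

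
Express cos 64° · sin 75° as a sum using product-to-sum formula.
cos 64° sin 75° = (1/2)[sin(64°+75°) - sin(64°-75°)]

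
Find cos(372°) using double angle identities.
cos(372°) = cos²186° - sin²186° = 0.9781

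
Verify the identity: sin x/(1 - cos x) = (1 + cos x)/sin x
LHS = sin x(1 + cos x) / ((1 - cos x)(1 + cos x)) = sin x(1 + cos x) / (1 - cos²x) = sin x(1 + cos x) / sin²x = (1 + cos x)/sin x = RHS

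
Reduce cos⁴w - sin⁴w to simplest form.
cos⁴w - sin⁴w = cos(2w) (using Factoring + double angle)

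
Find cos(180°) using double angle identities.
cos(180°) = cos²90° - sin²90° = -1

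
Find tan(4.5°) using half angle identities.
tan(4.5°) = sin 9° / (1 + cos 9°) = 0.0787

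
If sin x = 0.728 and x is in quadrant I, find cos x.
cos x = 0.6856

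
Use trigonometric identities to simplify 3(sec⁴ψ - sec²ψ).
3(sec⁴ψ - sec²ψ) = 3(tan⁴ψ + tan²ψ) (using Pythagorean)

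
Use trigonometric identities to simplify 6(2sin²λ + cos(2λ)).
6(2sin²λ + cos(2λ)) = 6 (using Double angle)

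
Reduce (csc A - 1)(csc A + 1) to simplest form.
(csc A - 1)(csc A + 1) = cot²A (using Diff. of squares)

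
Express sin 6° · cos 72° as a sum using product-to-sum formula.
sin 6° cos 72° = (1/2)[sin(6°+72°) + sin(6°-72°)]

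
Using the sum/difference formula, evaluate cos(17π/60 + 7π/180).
cos(17π/60 + 7π/180) = cos 17π/60 cos 7π/180 - sin 17π/60 sin 7π/180 = 0.5299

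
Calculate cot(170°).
cot(170°) = -5.671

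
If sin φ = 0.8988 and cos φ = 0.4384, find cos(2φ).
cos(2φ) = cos²φ - sin²φ = -0.6156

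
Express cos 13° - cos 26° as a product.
cos 13° - cos 26° = -2 sin(19.5°) sin(-6.5°)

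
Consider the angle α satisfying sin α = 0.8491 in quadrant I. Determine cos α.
cos α = √(1 - sin²α) = 0.5282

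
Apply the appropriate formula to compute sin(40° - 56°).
sin(40° - 56°) = sin 40° cos 56° - cos 40° sin 56° = -0.2756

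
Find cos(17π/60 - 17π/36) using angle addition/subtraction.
cos(17π/60 - 17π/36) = cos 17π/60 cos 17π/36 + sin 17π/60 sin 17π/36 = 0.829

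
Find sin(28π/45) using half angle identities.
sin(28π/45) = √((1 - cos 56π/45)/2) = 0.9272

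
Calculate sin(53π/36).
sin(53π/36) = -0.9962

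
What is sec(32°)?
sec(32°) = 1.179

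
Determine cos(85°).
cos(85°) = 0.08716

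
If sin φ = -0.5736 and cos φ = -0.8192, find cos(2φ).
cos(2φ) = cos²φ - sin²φ = 0.3421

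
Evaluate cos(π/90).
cos(π/90) = 0.9994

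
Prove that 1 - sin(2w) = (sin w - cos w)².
RHS = sin²w - 2 sin w cos w + cos²w = (sin²w + cos²w) - 2 sin w cos w = 1 - sin(2w) = LHS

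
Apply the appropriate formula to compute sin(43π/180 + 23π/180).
sin(43π/180 + 23π/180) = sin 43π/180 cos 23π/180 + cos 43π/180 sin 23π/180 = 0.9135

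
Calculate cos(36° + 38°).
cos(36° + 38°) = cos 36° cos 38° - sin 36° sin 38° = 0.2756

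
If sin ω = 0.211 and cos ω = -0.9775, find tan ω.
tan ω = sin ω / cos ω = -0.2159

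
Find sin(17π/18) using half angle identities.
sin(17π/18) = √((1 - cos 17π/9)/2) = 0.1736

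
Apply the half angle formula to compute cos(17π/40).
cos(17π/40) = √((1 + cos 17π/20)/2) = 0.2334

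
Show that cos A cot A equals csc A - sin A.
RHS = 1/sin A - sin A = (1 - sin²A)/sin A = cos²A/sin A = cos A · (cos A/sin A) = cos A cot A = LHS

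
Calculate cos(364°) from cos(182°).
cos(364°) = cos²182° - sin²182° = 0.9976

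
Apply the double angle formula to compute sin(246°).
sin(246°) = 2 sin 123° cos 123° = -0.9135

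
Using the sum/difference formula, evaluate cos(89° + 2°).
cos(89° + 2°) = cos 89° cos 2° - sin 89° sin 2° = -0.01745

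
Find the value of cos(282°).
cos(282°) = 0.2079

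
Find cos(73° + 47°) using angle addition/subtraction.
cos(73° + 47°) = cos 73° cos 47° - sin 73° sin 47° = -1/2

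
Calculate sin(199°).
sin(199°) = -0.3256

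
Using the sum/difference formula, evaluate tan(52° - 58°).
tan(52° - 58°) = (tan 52° - tan 58°)/(1 + tan 52° tan 58°) = -0.1051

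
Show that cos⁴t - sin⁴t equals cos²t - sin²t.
LHS = (cos²t - sin²t)(cos²t + sin²t) = (cos²t - sin²t) · 1 = cos²t - sin²t = RHS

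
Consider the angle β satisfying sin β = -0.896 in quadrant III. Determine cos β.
cos β = ±√(1 - sin²β) = -0.4441 (negative in QIII)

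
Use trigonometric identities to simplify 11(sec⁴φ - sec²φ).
11(sec⁴φ - sec²φ) = 11(tan⁴φ + tan²φ) (using Pythagorean)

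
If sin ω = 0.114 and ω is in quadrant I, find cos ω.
cos ω = 0.9935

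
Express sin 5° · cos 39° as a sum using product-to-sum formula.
sin 5° cos 39° = (1/2)[sin(5°+39°) + sin(5°-39°)]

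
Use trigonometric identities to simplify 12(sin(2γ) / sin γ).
12(sin(2γ) / sin γ) = 12(2 cos γ) (using Double angle)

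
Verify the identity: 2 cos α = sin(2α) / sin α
RHS = 2 sin α cos α / sin α = 2 cos α = LHS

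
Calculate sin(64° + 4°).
sin(64° + 4°) = sin 64° cos 4° + cos 64° sin 4° = 0.9272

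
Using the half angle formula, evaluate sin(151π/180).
sin(151π/180) = √((1 - cos 151π/90)/2) = 0.4848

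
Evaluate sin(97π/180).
sin(97π/180) = 0.9925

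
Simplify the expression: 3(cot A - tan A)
3(cot A - tan A) = 3(2 cot(2A)) (using Double angle)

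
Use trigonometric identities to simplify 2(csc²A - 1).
2(csc²A - 1) = 2(cot²A) (using Pythagorean identity)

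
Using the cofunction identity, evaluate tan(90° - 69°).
tan(90° - 69°) = cot(69°) = 0.3839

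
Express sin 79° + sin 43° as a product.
sin 79° + sin 43° = 2 sin(61°) cos(18°)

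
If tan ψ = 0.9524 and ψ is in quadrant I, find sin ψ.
sin ψ = 0.6897 (using tan²ψ + 1 = sec²ψ)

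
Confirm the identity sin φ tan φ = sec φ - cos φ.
RHS = 1/cos φ - cos φ = (1 - cos²φ)/cos φ = sin²φ/cos φ = sin φ · (sin φ/cos φ) = sin φ tan φ = LHS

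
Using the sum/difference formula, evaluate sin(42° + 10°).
sin(42° + 10°) = sin 42° cos 10° + cos 42° sin 10° = 0.788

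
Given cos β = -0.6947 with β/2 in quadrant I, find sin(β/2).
sin(β/2) = ±√((1 - cos β)/2); positive since β/2 ∈ QI, so sin(β/2) = 0.9205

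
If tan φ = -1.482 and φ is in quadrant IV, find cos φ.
cos φ = 0.5593 (using tan²φ + 1 = sec²φ)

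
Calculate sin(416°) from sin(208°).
sin(416°) = 2 sin 208° cos 208° = 0.829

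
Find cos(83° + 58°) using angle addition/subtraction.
cos(83° + 58°) = cos 83° cos 58° - sin 83° sin 58° = -0.7771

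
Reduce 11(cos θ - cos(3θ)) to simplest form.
11(cos θ - cos(3θ)) = 11(2 sin(2θ) sin θ) (using Sum-to-product)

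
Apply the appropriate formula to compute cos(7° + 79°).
cos(7° + 79°) = cos 7° cos 79° - sin 7° sin 79° = 0.06976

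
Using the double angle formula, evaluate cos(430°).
cos(430°) = cos²215° - sin²215° = 0.342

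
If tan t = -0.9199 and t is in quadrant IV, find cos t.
cos t = 0.736 (using tan²t + 1 = sec²t)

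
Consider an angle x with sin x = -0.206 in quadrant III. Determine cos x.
cos x = ±√(1 - sin²x) = -0.9786 (negative in QIII)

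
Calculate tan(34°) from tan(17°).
tan(34°) = 2 tan 17° / (1 - tan²17°) = 0.6745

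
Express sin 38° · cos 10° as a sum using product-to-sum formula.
sin 38° cos 10° = (1/2)[sin(38°+10°) + sin(38°-10°)]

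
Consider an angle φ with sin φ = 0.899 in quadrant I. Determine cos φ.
cos φ = √(1 - sin²φ) = 0.4379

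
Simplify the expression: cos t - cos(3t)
cos t - cos(3t) = 2 sin(2t) sin t (using Sum-to-product)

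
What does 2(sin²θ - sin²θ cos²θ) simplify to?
2(sin²θ - sin²θ cos²θ) = 2(sin⁴θ) (using Factoring)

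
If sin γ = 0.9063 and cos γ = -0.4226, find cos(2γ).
cos(2γ) = cos²γ - sin²γ = -0.6428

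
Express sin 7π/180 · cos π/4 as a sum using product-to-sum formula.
sin 7π/180 cos π/4 = (1/2)[sin(7π/180+π/4) + sin(7π/180-π/4)]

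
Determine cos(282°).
cos(282°) = 0.2079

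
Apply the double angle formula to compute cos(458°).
cos(458°) = cos²229° - sin²229° = -0.1392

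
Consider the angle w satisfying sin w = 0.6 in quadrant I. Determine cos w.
cos w = √(1 - sin²w) = 0.8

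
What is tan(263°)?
tan(263°) = 8.144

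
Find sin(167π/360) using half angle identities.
sin(167π/360) = √((1 - cos 167π/180)/2) = 0.9936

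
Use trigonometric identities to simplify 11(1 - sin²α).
11(1 - sin²α) = 11(cos²α) (using Pythagorean identity)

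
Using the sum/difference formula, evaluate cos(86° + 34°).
cos(86° + 34°) = cos 86° cos 34° - sin 86° sin 34° = -1/2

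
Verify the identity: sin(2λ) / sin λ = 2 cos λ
LHS = 2 sin λ cos λ / sin λ = 2 cos λ = RHS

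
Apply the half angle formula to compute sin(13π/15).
sin(13π/15) = √((1 - cos 26π/15)/2) = 0.4067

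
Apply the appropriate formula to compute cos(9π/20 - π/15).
cos(9π/20 - π/15) = cos 9π/20 cos π/15 + sin 9π/20 sin π/15 = 0.3584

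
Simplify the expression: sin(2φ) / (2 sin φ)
sin(2φ) / (2 sin φ) = cos φ (using Double angle)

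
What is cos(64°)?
cos(64°) = 0.4384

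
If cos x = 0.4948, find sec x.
sec x = 1/cos x = 2.021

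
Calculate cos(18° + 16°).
cos(18° + 16°) = cos 18° cos 16° - sin 18° sin 16° = 0.829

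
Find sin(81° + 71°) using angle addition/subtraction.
sin(81° + 71°) = sin 81° cos 71° + cos 81° sin 71° = 0.4695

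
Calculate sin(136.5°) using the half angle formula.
sin(136.5°) = √((1 - cos 273°)/2) = 0.6884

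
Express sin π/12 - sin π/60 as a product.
sin π/12 - sin π/60 = 2 cos(π/20) sin(π/30)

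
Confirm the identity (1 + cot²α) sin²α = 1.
LHS = csc²α · sin²α = (1/sin²α) · sin²α = 1 = RHS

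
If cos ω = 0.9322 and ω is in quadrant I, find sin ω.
sin ω = 0.3619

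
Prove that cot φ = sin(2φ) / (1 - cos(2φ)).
RHS = 2 sin φ cos φ / (2sin²φ) = cos φ/sin φ = cot φ = LHS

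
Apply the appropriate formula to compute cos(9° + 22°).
cos(9° + 22°) = cos 9° cos 22° - sin 9° sin 22° = 0.8572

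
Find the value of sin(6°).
sin(6°) = 0.1045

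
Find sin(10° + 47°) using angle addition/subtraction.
sin(10° + 47°) = sin 10° cos 47° + cos 10° sin 47° = 0.8387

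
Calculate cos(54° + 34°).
cos(54° + 34°) = cos 54° cos 34° - sin 54° sin 34° = 0.0349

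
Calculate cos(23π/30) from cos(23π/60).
cos(23π/30) = cos²23π/60 - sin²23π/60 = -0.7431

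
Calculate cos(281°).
cos(281°) = 0.1908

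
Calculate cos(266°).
cos(266°) = -0.06976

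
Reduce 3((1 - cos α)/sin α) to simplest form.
3((1 - cos α)/sin α) = 3(tan(α/2)) (using Half angle)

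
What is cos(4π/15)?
cos(4π/15) = 0.6691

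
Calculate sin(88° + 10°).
sin(88° + 10°) = sin 88° cos 10° + cos 88° sin 10° = 0.9903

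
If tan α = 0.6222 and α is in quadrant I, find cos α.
cos α = 0.8491 (using tan²α + 1 = sec²α)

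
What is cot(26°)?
cot(26°) = 2.05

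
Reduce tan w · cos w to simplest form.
tan w · cos w = sin w (using Quotient identity)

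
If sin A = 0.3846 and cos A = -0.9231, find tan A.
tan A = sin A / cos A = -0.4166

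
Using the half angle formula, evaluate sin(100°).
sin(100°) = √((1 - cos 200°)/2) = 0.9848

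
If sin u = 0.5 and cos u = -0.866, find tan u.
tan u = sin u / cos u = -0.5774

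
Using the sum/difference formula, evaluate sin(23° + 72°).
sin(23° + 72°) = sin 23° cos 72° + cos 23° sin 72° = 0.9962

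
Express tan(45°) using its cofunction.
tan(45°) = cot(90° - 45°) = cot(45°)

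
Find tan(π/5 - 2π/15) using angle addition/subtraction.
tan(π/5 - 2π/15) = (tan π/5 - tan 2π/15)/(1 + tan π/5 tan 2π/15) = 0.2126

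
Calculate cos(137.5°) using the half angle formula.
cos(137.5°) = -√((1 + cos 275°)/2) = -0.7373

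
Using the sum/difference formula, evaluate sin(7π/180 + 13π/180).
sin(7π/180 + 13π/180) = sin 7π/180 cos 13π/180 + cos 7π/180 sin 13π/180 = 0.342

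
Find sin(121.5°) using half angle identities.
sin(121.5°) = √((1 - cos 243°)/2) = 0.8526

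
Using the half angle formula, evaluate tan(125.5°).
tan(125.5°) = sin 251° / (1 + cos 251°) = -1.402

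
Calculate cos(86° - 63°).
cos(86° - 63°) = cos 86° cos 63° + sin 86° sin 63° = 0.9205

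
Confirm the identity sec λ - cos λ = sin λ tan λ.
LHS = 1/cos λ - cos λ = (1 - cos²λ)/cos λ = sin²λ/cos λ = sin λ · (sin λ/cos λ) = sin λ tan λ = RHS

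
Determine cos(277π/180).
cos(277π/180) = 0.1219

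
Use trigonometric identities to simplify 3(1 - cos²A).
3(1 - cos²A) = 3(sin²A) (using Pythagorean identity)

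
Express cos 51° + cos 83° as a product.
cos 51° + cos 83° = 2 cos(67°) cos(-16°)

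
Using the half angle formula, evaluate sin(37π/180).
sin(37π/180) = √((1 - cos 37π/90)/2) = 0.6018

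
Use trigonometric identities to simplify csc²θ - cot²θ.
csc²θ - cot²θ = 1 (using Pythagorean identity)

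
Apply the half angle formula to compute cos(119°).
cos(119°) = -√((1 + cos 238°)/2) = -0.4848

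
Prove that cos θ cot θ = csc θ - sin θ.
RHS = 1/sin θ - sin θ = (1 - sin²θ)/sin θ = cos²θ/sin θ = cos θ · (cos θ/sin θ) = cos θ cot θ = LHS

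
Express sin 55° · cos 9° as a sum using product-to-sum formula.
sin 55° cos 9° = (1/2)[sin(55°+9°) + sin(55°-9°)]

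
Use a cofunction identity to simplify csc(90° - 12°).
csc(90° - 12°) = sec(12°)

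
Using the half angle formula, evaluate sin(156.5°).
sin(156.5°) = √((1 - cos 313°)/2) = 0.3987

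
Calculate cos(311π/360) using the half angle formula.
cos(311π/360) = -√((1 + cos 311π/180)/2) = -0.91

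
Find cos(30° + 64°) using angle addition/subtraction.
cos(30° + 64°) = cos 30° cos 64° - sin 30° sin 64° = -0.06976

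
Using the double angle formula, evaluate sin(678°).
sin(678°) = 2 sin 339° cos 339° = -0.6691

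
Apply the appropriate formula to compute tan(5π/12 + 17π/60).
tan(5π/12 + 17π/60) = (tan 5π/12 + tan 17π/60)/(1 - tan 5π/12 tan 17π/60) = -1.376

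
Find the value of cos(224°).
cos(224°) = -0.7193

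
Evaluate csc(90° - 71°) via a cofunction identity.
csc(90° - 71°) = sec(71°) = 3.072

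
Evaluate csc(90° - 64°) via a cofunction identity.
csc(90° - 64°) = sec(64°) = 2.281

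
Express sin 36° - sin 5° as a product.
sin 36° - sin 5° = 2 cos(20.5°) sin(15.5°)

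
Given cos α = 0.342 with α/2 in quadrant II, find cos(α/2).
cos(α/2) = ±√((1 + cos α)/2); negative since α/2 ∈ QII, so cos(α/2) = -0.8191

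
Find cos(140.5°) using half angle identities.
cos(140.5°) = -√((1 + cos 281°)/2) = -0.7716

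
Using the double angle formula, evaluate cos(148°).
cos(148°) = cos²74° - sin²74° = -0.848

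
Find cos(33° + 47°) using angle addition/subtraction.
cos(33° + 47°) = cos 33° cos 47° - sin 33° sin 47° = 0.1736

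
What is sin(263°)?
sin(263°) = -0.9925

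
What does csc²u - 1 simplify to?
csc²u - 1 = cot²u (using Pythagorean identity)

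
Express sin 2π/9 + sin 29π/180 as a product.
sin 2π/9 + sin 29π/180 = 2 sin(23π/120) cos(11π/360)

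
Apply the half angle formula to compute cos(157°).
cos(157°) = -√((1 + cos 314°)/2) = -0.9205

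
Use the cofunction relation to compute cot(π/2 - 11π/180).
cot(π/2 - 11π/180) = tan(11π/180) = 0.1944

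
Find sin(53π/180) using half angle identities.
sin(53π/180) = √((1 - cos 53π/90)/2) = 0.7986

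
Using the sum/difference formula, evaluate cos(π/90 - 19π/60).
cos(π/90 - 19π/60) = cos π/90 cos 19π/60 + sin π/90 sin 19π/60 = 0.5736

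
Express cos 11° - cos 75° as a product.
cos 11° - cos 75° = -2 sin(43°) sin(-32°)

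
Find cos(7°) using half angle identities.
cos(7°) = √((1 + cos 14°)/2) = 0.9925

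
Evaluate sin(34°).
sin(34°) = 0.5592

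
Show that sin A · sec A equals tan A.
LHS = sin A · (1/cos A) = sin A/cos A = tan A = RHS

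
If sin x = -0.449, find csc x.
csc x = 1/sin x = -2.227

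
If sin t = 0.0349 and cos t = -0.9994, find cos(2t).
cos(2t) = cos²t - sin²t = 0.9976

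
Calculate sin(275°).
sin(275°) = -0.9962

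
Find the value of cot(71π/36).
cot(71π/36) = -11.43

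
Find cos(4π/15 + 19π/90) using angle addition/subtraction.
cos(4π/15 + 19π/90) = cos 4π/15 cos 19π/90 - sin 4π/15 sin 19π/90 = 0.06976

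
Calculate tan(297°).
tan(297°) = -1.963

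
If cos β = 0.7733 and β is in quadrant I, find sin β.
sin β = 0.634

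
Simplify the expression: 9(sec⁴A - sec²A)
9(sec⁴A - sec²A) = 9(tan⁴A + tan²A) (using Pythagorean)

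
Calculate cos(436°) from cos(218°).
cos(436°) = cos²218° - sin²218° = 0.2419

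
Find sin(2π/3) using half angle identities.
sin(2π/3) = √((1 - cos 4π/3)/2) = √3/2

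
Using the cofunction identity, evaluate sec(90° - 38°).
sec(90° - 38°) = csc(38°) = 1.624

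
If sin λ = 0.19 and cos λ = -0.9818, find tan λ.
tan λ = sin λ / cos λ = -0.1935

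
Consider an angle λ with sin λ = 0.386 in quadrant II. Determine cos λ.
cos λ = ±√(1 - sin²λ) = -0.9225 (negative in QII)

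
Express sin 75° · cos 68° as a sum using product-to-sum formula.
sin 75° cos 68° = (1/2)[sin(75°+68°) + sin(75°-68°)]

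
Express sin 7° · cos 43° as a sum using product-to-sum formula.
sin 7° cos 43° = (1/2)[sin(7°+43°) + sin(7°-43°)]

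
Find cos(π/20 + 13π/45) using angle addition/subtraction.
cos(π/20 + 13π/45) = cos π/20 cos 13π/45 - sin π/20 sin 13π/45 = 0.4848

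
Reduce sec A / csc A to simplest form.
sec A / csc A = tan A (using Reciprocal identities)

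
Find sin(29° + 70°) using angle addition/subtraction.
sin(29° + 70°) = sin 29° cos 70° + cos 29° sin 70° = 0.9877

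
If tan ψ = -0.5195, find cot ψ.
cot ψ = 1/tan ψ = -1.925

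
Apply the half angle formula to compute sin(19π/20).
sin(19π/20) = √((1 - cos 19π/10)/2) = 0.1564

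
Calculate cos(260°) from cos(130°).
cos(260°) = cos²130° - sin²130° = -0.1736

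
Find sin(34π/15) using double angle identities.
sin(34π/15) = 2 sin 17π/15 cos 17π/15 = 0.7431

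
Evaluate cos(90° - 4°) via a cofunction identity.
cos(90° - 4°) = sin(4°) = 0.06976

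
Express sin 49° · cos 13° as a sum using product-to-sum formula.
sin 49° cos 13° = (1/2)[sin(49°+13°) + sin(49°-13°)]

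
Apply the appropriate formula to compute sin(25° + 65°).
sin(25° + 65°) = sin 25° cos 65° + cos 25° sin 65° = 1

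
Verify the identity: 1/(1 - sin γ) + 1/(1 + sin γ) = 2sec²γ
LHS = [(1 + sin γ) + (1 - sin γ)] / [(1 - sin γ)(1 + sin γ)] = 2/(1 - sin²γ) = 2/cos²γ = 2sec²γ = RHS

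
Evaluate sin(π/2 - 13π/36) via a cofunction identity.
sin(π/2 - 13π/36) = cos(13π/36) = 0.4226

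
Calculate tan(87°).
tan(87°) = 19.08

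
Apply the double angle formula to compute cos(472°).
cos(472°) = 1 - 2sin²236° = -0.3746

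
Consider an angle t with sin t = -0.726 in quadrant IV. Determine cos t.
cos t = √(1 - sin²t) = 0.6877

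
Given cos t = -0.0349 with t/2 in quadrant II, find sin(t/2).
sin(t/2) = ±√((1 - cos t)/2); positive since t/2 ∈ QII, so sin(t/2) = 0.7193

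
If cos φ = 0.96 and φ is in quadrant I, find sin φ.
sin φ = 0.28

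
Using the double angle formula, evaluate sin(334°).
sin(334°) = 2 sin 167° cos 167° = -0.4384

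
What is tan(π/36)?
tan(π/36) = 0.08749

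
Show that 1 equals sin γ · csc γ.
RHS = sin γ · (1/sin γ) = 1 = LHS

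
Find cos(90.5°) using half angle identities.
cos(90.5°) = -√((1 + cos 181°)/2) = -0.008727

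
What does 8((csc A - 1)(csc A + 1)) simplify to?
8((csc A - 1)(csc A + 1)) = 8(cot²A) (using Diff. of squares)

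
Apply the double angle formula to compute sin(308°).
sin(308°) = 2 sin 154° cos 154° = -0.788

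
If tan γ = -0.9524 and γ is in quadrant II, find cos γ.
cos γ = -0.7241 (using tan²γ + 1 = sec²γ)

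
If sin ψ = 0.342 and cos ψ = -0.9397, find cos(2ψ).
cos(2ψ) = cos²ψ - sin²ψ = 0.7661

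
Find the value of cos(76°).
cos(76°) = 0.2419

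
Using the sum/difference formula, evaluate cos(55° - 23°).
cos(55° - 23°) = cos 55° cos 23° + sin 55° sin 23° = 0.848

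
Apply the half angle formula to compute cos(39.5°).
cos(39.5°) = √((1 + cos 79°)/2) = 0.7716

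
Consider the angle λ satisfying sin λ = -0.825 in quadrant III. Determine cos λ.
cos λ = ±√(1 - sin²λ) = -0.5651 (negative in QIII)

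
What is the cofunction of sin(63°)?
sin(63°) = cos(90° - 63°) = cos(27°)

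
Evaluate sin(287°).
sin(287°) = -0.9563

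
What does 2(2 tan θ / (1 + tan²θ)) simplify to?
2(2 tan θ / (1 + tan²θ)) = 2(sin(2θ)) (using Double angle)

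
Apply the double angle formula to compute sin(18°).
sin(18°) = 2 sin 9° cos 9° = 0.309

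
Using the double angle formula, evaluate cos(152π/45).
cos(152π/45) = cos²76π/45 - sin²76π/45 = -0.3746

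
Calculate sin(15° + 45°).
sin(15° + 45°) = sin 15° cos 45° + cos 15° sin 45° = √3/2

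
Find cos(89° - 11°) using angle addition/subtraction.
cos(89° - 11°) = cos 89° cos 11° + sin 89° sin 11° = 0.2079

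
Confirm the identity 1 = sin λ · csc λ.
RHS = sin λ · (1/sin λ) = 1 = LHS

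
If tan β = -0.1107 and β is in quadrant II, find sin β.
sin β = 0.11 (using tan²β + 1 = sec²β)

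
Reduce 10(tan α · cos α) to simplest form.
10(tan α · cos α) = 10(sin α) (using Quotient identity)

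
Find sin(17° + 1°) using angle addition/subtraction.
sin(17° + 1°) = sin 17° cos 1° + cos 17° sin 1° = 0.309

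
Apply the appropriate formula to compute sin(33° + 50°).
sin(33° + 50°) = sin 33° cos 50° + cos 33° sin 50° = 0.9925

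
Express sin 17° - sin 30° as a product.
sin 17° - sin 30° = 2 cos(23.5°) sin(-6.5°)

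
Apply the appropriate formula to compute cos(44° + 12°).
cos(44° + 12°) = cos 44° cos 12° - sin 44° sin 12° = 0.5592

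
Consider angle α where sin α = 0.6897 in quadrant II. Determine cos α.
cos α = ±√(1 - sin²α) = -0.7241 (negative in QII)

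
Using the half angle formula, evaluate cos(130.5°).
cos(130.5°) = -√((1 + cos 261°)/2) = -0.6494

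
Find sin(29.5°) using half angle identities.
sin(29.5°) = √((1 - cos 59°)/2) = 0.4924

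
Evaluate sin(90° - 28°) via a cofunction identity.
sin(90° - 28°) = cos(28°) = 0.8829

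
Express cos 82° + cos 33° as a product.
cos 82° + cos 33° = 2 cos(57.5°) cos(24.5°)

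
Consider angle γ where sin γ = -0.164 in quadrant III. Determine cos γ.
cos γ = ±√(1 - sin²γ) = -0.9865 (negative in QIII)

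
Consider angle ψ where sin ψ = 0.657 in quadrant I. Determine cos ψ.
cos ψ = √(1 - sin²ψ) = 0.7539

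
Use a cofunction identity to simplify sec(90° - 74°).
sec(90° - 74°) = csc(74°)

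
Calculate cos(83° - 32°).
cos(83° - 32°) = cos 83° cos 32° + sin 83° sin 32° = 0.6293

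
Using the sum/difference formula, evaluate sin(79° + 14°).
sin(79° + 14°) = sin 79° cos 14° + cos 79° sin 14° = 0.9986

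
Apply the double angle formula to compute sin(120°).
sin(120°) = 2 sin 60° cos 60° = √3/2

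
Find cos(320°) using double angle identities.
cos(320°) = cos²160° - sin²160° = 0.766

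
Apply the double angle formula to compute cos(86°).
cos(86°) = 2cos²43° - 1 = 0.06976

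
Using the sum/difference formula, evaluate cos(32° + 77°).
cos(32° + 77°) = cos 32° cos 77° - sin 32° sin 77° = -0.3256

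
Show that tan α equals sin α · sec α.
RHS = sin α · (1/cos α) = sin α/cos α = tan α = LHS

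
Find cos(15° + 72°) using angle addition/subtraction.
cos(15° + 72°) = cos 15° cos 72° - sin 15° sin 72° = 0.05234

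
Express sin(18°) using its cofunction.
sin(18°) = cos(90° - 18°) = cos(72°)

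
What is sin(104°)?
sin(104°) = 0.9703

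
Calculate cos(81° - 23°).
cos(81° - 23°) = cos 81° cos 23° + sin 81° sin 23° = 0.5299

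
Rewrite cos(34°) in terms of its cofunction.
cos(34°) = sin(90° - 34°) = sin(56°)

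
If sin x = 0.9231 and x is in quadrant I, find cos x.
cos x = 0.3846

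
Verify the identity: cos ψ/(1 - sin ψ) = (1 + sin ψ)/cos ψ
RHS = (1 + sin ψ)(1 - sin ψ) / (cos ψ(1 - sin ψ)) = (1 - sin²ψ) / (cos ψ(1 - sin ψ)) = cos²ψ / (cos ψ(1 - sin ψ)) = cos ψ/(1 - sin ψ) = LHS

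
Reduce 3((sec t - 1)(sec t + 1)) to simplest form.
3((sec t - 1)(sec t + 1)) = 3(tan²t) (using Diff. of squares)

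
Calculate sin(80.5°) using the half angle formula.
sin(80.5°) = √((1 - cos 161°)/2) = 0.9863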